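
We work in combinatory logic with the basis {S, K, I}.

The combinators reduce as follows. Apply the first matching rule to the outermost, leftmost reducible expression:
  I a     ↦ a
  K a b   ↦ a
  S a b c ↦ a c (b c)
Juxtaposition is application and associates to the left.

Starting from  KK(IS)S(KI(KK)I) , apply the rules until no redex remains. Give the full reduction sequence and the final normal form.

Answer: normal form = S  (in 2 steps)

Reduction:
  start: KK(IS)S(KI(KK)I)
  step 1: KS(KI(KK)I)
  step 2: S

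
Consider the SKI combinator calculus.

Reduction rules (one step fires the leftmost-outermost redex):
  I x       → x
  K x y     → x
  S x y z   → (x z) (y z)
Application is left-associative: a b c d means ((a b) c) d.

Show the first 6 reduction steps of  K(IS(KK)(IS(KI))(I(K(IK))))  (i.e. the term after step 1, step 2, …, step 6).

  start: K(IS(KK)(IS(KI))(I(K(IK))))
  step 1: K(S(KK)(IS(KI))(I(K(IK))))
  step 2: K(KK(I(K(IK)))(IS(KI)(I(K(IK)))))
  step 3: K(K(IS(KI)(I(K(IK)))))
  step 4: K(K(S(KI)(I(K(IK)))))
  step 5: K(K(S(KI)(K(IK))))
  step 6: K(K(S(KI)(KK)))

Answer: after 6 steps: K(K(S(KI)(KK)))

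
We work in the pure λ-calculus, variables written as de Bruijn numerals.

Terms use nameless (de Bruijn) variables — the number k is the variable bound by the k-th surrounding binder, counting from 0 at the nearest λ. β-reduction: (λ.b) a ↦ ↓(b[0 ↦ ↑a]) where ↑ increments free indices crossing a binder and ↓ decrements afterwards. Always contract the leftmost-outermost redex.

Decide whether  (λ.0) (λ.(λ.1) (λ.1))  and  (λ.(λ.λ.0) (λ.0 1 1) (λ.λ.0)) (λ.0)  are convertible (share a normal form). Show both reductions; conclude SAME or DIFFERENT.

Term A:
  start: (λ.0) (λ.(λ.1) (λ.1))
  [1] λ.(λ.1) (λ.1)
  [2] λ.0

Term B:
  start: (λ.(λ.λ.0) (λ.0 1 1) (λ.λ.0)) (λ.0)
  [1] (λ.λ.0) (λ.0 (λ.0) (λ.0)) (λ.λ.0)
  [2] (λ.0) (λ.λ.0)
  [3] λ.λ.0

Answer: DIFFERENT — A ⇓ λ.0, B ⇓ λ.λ.0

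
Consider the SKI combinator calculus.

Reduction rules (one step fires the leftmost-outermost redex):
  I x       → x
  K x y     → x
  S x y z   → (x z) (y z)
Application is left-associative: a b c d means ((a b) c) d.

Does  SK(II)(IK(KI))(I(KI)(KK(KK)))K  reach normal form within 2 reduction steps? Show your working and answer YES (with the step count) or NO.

Answer: NO — after 2 steps the term is IK(KI)(I(KI)(KK(KK)))K, not yet normal

Working:
  start: SK(II)(IK(KI))(I(KI)(KK(KK)))K
  →1  K(IK(KI))(II(IK(KI)))(I(KI)(KK(KK)))K
  →2  IK(KI)(I(KI)(KK(KK)))K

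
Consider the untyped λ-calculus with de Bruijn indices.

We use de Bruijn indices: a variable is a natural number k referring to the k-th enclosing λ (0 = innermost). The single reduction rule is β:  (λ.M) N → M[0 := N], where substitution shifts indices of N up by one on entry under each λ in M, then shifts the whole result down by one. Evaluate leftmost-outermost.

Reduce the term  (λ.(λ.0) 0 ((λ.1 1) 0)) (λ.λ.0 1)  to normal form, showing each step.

  start: (λ.(λ.0) 0 ((λ.1 1) 0)) (λ.λ.0 1)
  →1  (λ.0) (λ.λ.0 1) ((λ.(λ.λ.0 1) (λ.λ.0 1)) (λ.λ.0 1))
  →2  (λ.λ.0 1) ((λ.(λ.λ.0 1) (λ.λ.0 1)) (λ.λ.0 1))
  →3  λ.0 ((λ.(λ.λ.0 1) (λ.λ.0 1)) (λ.λ.0 1))
  →4  λ.0 ((λ.λ.0 1) (λ.λ.0 1))
  →5  λ.0 (λ.0 (λ.λ.0 1))

Answer: normal form = λ.0 (λ.0 (λ.λ.0 1))  (in 5 steps)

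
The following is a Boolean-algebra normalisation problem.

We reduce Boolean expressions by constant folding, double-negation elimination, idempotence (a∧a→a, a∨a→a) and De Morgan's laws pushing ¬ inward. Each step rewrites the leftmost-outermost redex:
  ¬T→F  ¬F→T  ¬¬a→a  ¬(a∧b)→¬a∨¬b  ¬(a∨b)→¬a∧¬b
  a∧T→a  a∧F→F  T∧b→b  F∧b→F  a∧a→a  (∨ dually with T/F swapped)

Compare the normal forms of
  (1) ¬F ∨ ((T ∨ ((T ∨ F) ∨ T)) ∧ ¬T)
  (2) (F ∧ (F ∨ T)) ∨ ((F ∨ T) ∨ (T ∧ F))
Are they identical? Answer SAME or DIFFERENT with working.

Answer: SAME — A ⇓ T, B ⇓ T

Working:
Term A:
  start: ¬F ∨ ((T ∨ ((T ∨ F) ∨ T)) ∧ ¬T)
  [1] T ∨ ((T ∨ ((T ∨ F) ∨ T)) ∧ ¬T)
  [2] T

Term B:
  start: (F ∧ (F ∨ T)) ∨ ((F ∨ T) ∨ (T ∧ F))
  [1] F ∨ ((F ∨ T) ∨ (T ∧ F))
  [2] (F ∨ T) ∨ (T ∧ F)
  [3] T ∨ (T ∧ F)
  [4] T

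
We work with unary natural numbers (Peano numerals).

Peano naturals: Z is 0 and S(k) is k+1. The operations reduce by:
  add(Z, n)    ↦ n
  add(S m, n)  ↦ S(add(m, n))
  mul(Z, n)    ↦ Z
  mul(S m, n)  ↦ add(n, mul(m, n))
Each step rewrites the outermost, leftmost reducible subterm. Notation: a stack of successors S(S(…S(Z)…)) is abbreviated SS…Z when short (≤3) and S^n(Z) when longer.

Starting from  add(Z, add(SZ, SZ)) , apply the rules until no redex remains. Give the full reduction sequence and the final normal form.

Answer: normal form = SSZ  (in 3 steps)

Derivation:
  start: add(Z, add(SZ, SZ))
  [1] add(SZ, SZ)
  [2] S(add(Z, SZ))
  [3] SSZ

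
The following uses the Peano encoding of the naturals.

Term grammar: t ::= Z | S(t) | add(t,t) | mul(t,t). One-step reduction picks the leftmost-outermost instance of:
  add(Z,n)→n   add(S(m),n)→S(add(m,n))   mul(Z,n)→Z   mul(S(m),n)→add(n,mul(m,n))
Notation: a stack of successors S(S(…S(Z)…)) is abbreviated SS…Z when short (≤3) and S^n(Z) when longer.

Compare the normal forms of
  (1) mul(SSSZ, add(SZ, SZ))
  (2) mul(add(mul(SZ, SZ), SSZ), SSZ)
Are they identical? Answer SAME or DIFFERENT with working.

Answer: SAME — A ⇓ S^6(Z), B ⇓ S^6(Z)

Reduction:
Term A:
  start: mul(SSSZ, add(SZ, SZ))
  [1] add(add(SZ, SZ), mul(SSZ, add(SZ, SZ)))
  [2] add(S(add(Z, SZ)), mul(SSZ, add(SZ, SZ)))
  [3] S(add(add(Z, SZ), mul(SSZ, add(SZ, SZ))))
  [4] S(add(SZ, mul(SSZ, add(SZ, SZ))))
  [5] S(S(add(Z, mul(SSZ, add(SZ, SZ)))))
  [6] S(S(mul(SSZ, add(SZ, SZ))))
  [7] S(S(add(add(SZ, SZ), mul(SZ, add(SZ, SZ)))))
  [8] S(S(add(S(add(Z, SZ)), mul(SZ, add(SZ, SZ)))))
  [9] S(S(S(add(add(Z, SZ), mul(SZ, add(SZ, SZ))))))
  [10] S(S(S(add(SZ, mul(SZ, add(SZ, SZ))))))
  [11] S(S(S(S(add(Z, mul(SZ, add(SZ, SZ)))))))
  [12] S(S(S(S(mul(SZ, add(SZ, SZ))))))
  [13] S(S(S(S(add(add(SZ, SZ), mul(Z, add(SZ, SZ)))))))
  [14] S(S(S(S(add(S(add(Z, SZ)), mul(Z, add(SZ, SZ)))))))
  [15] S(S(S(S(S(add(add(Z, SZ), mul(Z, add(SZ, SZ))))))))
  [16] S(S(S(S(S(add(SZ, mul(Z, add(SZ, SZ))))))))
  [17] S(S(S(S(S(S(add(Z, mul(Z, add(SZ, SZ)))))))))
  [18] S(S(S(S(S(S(mul(Z, add(SZ, SZ))))))))
  [19] S^6(Z)

Term B:
  start: mul(add(mul(SZ, SZ), SSZ), SSZ)
  [1] mul(add(add(SZ, mul(Z, SZ)), SSZ), SSZ)
  [2] mul(add(S(add(Z, mul(Z, SZ))), SSZ), SSZ)
  [3] mul(S(add(add(Z, mul(Z, SZ)), SSZ)), SSZ)
  [4] add(SSZ, mul(add(add(Z, mul(Z, SZ)), SSZ), SSZ))
  [5] S(add(SZ, mul(add(add(Z, mul(Z, SZ)), SSZ), SSZ)))
  [6] S(S(add(Z, mul(add(add(Z, mul(Z, SZ)), SSZ), SSZ))))
  [7] S(S(mul(add(add(Z, mul(Z, SZ)), SSZ), SSZ)))
  [8] S(S(mul(add(mul(Z, SZ), SSZ), SSZ)))
  [9] S(S(mul(add(Z, SSZ), SSZ)))
  [10] S(S(mul(SSZ, SSZ)))
  [11] S(S(add(SSZ, mul(SZ, SSZ))))
  [12] S(S(S(add(SZ, mul(SZ, SSZ)))))
  [13] S(S(S(S(add(Z, mul(SZ, SSZ))))))
  [14] S(S(S(S(mul(SZ, SSZ)))))
  [15] S(S(S(S(add(SSZ, mul(Z, SSZ))))))
  [16] S(S(S(S(S(add(SZ, mul(Z, SSZ)))))))
  [17] S(S(S(S(S(S(add(Z, mul(Z, SSZ))))))))
  [18] S(S(S(S(S(S(mul(Z, SSZ)))))))
  [19] S^6(Z)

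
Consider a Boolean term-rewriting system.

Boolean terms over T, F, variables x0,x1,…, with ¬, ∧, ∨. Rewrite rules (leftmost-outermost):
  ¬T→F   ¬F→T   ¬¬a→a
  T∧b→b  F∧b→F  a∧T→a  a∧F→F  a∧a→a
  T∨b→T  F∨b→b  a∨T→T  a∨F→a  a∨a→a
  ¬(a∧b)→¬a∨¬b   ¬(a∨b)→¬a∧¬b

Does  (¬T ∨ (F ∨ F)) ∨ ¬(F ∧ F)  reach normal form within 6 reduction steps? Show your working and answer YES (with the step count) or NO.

Answer: NO — after 6 steps the term is ¬F, not yet normal

Working:
  start: (¬T ∨ (F ∨ F)) ∨ ¬(F ∧ F)
  [1] (F ∨ (F ∨ F)) ∨ ¬(F ∧ F)
  [2] (F ∨ F) ∨ ¬(F ∧ F)
  [3] F ∨ ¬(F ∧ F)
  [4] ¬(F ∧ F)
  [5] ¬F ∨ ¬F
  [6] ¬F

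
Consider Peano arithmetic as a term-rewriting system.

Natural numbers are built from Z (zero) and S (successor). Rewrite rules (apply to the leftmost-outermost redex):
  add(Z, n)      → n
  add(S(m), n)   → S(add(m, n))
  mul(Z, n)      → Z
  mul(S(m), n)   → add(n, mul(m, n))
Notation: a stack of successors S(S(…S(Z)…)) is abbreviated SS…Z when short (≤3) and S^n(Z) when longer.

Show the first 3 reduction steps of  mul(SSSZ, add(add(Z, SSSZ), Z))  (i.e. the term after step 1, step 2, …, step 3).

  start: mul(SSSZ, add(add(Z, SSSZ), Z))
  step 1: add(add(add(Z, SSSZ), Z), mul(SSZ, add(add(Z, SSSZ), Z)))
  step 2: add(add(SSSZ, Z), mul(SSZ, add(add(Z, SSSZ), Z)))
  step 3: add(S(add(SSZ, Z)), mul(SSZ, add(add(Z, SSSZ), Z)))

Answer: after 3 steps: add(S(add(SSZ, Z)), mul(SSZ, add(add(Z, SSSZ), Z)))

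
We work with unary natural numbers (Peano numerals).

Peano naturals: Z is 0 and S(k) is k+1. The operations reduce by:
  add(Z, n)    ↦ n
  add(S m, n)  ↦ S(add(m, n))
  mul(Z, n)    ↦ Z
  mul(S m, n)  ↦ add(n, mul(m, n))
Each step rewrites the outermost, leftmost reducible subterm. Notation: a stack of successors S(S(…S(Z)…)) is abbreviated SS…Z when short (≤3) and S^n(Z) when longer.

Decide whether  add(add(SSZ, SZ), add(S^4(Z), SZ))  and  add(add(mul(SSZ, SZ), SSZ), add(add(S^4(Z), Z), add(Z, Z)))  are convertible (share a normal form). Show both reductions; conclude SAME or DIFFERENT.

Answer: SAME — A ⇓ S^8(Z), B ⇓ S^8(Z)

Working:
Term A:
  start: add(add(SSZ, SZ), add(S^4(Z), SZ))
  [1] add(S(add(SZ, SZ)), add(S^4(Z), SZ))
  [2] S(add(add(SZ, SZ), add(S^4(Z), SZ)))
  [3] S(add(S(add(Z, SZ)), add(S^4(Z), SZ)))
  [4] S(S(add(add(Z, SZ), add(S^4(Z), SZ))))
  [5] S(S(add(SZ, add(S^4(Z), SZ))))
  [6] S(S(S(add(Z, add(S^4(Z), SZ)))))
  [7] S(S(S(add(S^4(Z), SZ))))
  [8] S(S(S(S(add(SSSZ, SZ)))))
  [9] S(S(S(S(S(add(SSZ, SZ))))))
  [10] S(S(S(S(S(S(add(SZ, SZ)))))))
  [11] S(S(S(S(S(S(S(add(Z, SZ))))))))
  [12] S^8(Z)

Term B:
  start: add(add(mul(SSZ, SZ), SSZ), add(add(S^4(Z), Z), add(Z, Z)))
  [1] add(add(add(SZ, mul(SZ, SZ)), SSZ), add(add(S^4(Z), Z), add(Z, Z)))
  [2] add(add(S(add(Z, mul(SZ, SZ))), SSZ), add(add(S^4(Z), Z), add(Z, Z)))
  [3] add(S(add(add(Z, mul(SZ, SZ)), SSZ)), add(add(S^4(Z), Z), add(Z, Z)))
  [4] S(add(add(add(Z, mul(SZ, SZ)), SSZ), add(add(S^4(Z), Z), add(Z, Z))))
  [5] S(add(add(mul(SZ, SZ), SSZ), add(add(S^4(Z), Z), add(Z, Z))))
  [6] S(add(add(add(SZ, mul(Z, SZ)), SSZ), add(add(S^4(Z), Z), add(Z, Z))))
  [7] S(add(add(S(add(Z, mul(Z, SZ))), SSZ), add(add(S^4(Z), Z), add(Z, Z))))
  [8] S(add(S(add(add(Z, mul(Z, SZ)), SSZ)), add(add(S^4(Z), Z), add(Z, Z))))
  [9] S(S(add(add(add(Z, mul(Z, SZ)), SSZ), add(add(S^4(Z), Z), add(Z, Z)))))
  [10] S(S(add(add(mul(Z, SZ), SSZ), add(add(S^4(Z), Z), add(Z, Z)))))
  [11] S(S(add(add(Z, SSZ), add(add(S^4(Z), Z), add(Z, Z)))))
  [12] S(S(add(SSZ, add(add(S^4(Z), Z), add(Z, Z)))))
  [13] S(S(S(add(SZ, add(add(S^4(Z), Z), add(Z, Z))))))
  [14] S(S(S(S(add(Z, add(add(S^4(Z), Z), add(Z, Z)))))))
  [15] S(S(S(S(add(add(S^4(Z), Z), add(Z, Z))))))
  [16] S(S(S(S(add(S(add(SSSZ, Z)), add(Z, Z))))))
  [17] S(S(S(S(S(add(add(SSSZ, Z), add(Z, Z)))))))
  [18] S(S(S(S(S(add(S(add(SSZ, Z)), add(Z, Z)))))))
  [19] S(S(S(S(S(S(add(add(SSZ, Z), add(Z, Z))))))))
  [20] S(S(S(S(S(S(add(S(add(SZ, Z)), add(Z, Z))))))))
  [21] S(S(S(S(S(S(S(add(add(SZ, Z), add(Z, Z)))))))))
  [22] S(S(S(S(S(S(S(add(S(add(Z, Z)), add(Z, Z)))))))))
  [23] S(S(S(S(S(S(S(S(add(add(Z, Z), add(Z, Z))))))))))
  [24] S(S(S(S(S(S(S(S(add(Z, add(Z, Z))))))))))
  [25] S(S(S(S(S(S(S(S(add(Z, Z)))))))))
  [26] S^8(Z)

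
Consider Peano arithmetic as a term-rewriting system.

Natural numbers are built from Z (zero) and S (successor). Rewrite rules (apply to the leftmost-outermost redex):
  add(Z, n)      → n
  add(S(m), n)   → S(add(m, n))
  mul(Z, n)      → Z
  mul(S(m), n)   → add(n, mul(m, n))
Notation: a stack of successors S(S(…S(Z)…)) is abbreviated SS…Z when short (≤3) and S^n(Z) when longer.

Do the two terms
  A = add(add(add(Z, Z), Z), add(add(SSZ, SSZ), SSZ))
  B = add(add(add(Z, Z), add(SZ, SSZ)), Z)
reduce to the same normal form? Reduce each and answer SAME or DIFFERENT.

Term A:
  start: add(add(add(Z, Z), Z), add(add(SSZ, SSZ), SSZ))
  step 1: add(add(Z, Z), add(add(SSZ, SSZ), SSZ))
  step 2: add(Z, add(add(SSZ, SSZ), SSZ))
  step 3: add(add(SSZ, SSZ), SSZ)
  step 4: add(S(add(SZ, SSZ)), SSZ)
  step 5: S(add(add(SZ, SSZ), SSZ))
  step 6: S(add(S(add(Z, SSZ)), SSZ))
  step 7: S(S(add(add(Z, SSZ), SSZ)))
  step 8: S(S(add(SSZ, SSZ)))
  step 9: S(S(S(add(SZ, SSZ))))
  step 10: S(S(S(S(add(Z, SSZ)))))
  step 11: S^6(Z)

Term B:
  start: add(add(add(Z, Z), add(SZ, SSZ)), Z)
  step 1: add(add(Z, add(SZ, SSZ)), Z)
  step 2: add(add(SZ, SSZ), Z)
  step 3: add(S(add(Z, SSZ)), Z)
  step 4: S(add(add(Z, SSZ), Z))
  step 5: S(add(SSZ, Z))
  step 6: S(S(add(SZ, Z)))
  step 7: S(S(S(add(Z, Z))))
  step 8: SSSZ

Answer: DIFFERENT — A ⇓ S^6(Z), B ⇓ SSSZ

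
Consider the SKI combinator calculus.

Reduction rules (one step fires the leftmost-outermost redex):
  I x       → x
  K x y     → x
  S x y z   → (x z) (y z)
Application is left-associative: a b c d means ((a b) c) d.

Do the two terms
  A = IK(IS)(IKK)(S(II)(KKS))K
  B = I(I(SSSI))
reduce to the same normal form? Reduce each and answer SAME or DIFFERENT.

Term A:
  start: IK(IS)(IKK)(S(II)(KKS))K
  [1] K(IS)(IKK)(S(II)(KKS))K
  [2] IS(S(II)(KKS))K
  [3] S(S(II)(KKS))K
  [4] S(SI(KKS))K
  [5] S(SIK)K

Term B:
  start: I(I(SSSI))
  [1] I(SSSI)
  [2] SSSI
  [3] SI(SI)

Answer: DIFFERENT — A ⇓ S(SIK)K, B ⇓ SI(SI)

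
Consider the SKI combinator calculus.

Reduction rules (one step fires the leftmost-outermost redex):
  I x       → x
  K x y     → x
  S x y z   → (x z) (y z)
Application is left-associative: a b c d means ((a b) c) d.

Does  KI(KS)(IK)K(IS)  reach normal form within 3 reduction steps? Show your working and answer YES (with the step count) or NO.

Answer: NO — after 3 steps the term is KK(IS), not yet normal

Reduction:
  start: KI(KS)(IK)K(IS)
  step 1: I(IK)K(IS)
  step 2: IKK(IS)
  step 3: KK(IS)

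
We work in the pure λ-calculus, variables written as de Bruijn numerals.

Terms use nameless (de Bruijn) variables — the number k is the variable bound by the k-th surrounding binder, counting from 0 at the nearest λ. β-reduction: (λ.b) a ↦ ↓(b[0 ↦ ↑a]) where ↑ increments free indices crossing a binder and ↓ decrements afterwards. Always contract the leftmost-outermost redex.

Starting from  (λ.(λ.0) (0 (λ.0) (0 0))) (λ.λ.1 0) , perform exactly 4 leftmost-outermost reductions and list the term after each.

Answer: after 4 steps: (λ.0) ((λ.λ.1 0) (λ.λ.1 0))

Derivation:
  start: (λ.(λ.0) (0 (λ.0) (0 0))) (λ.λ.1 0)
  step 1: (λ.0) ((λ.λ.1 0) (λ.0) ((λ.λ.1 0) (λ.λ.1 0)))
  step 2: (λ.λ.1 0) (λ.0) ((λ.λ.1 0) (λ.λ.1 0))
  step 3: (λ.(λ.0) 0) ((λ.λ.1 0) (λ.λ.1 0))
  step 4: (λ.0) ((λ.λ.1 0) (λ.λ.1 0))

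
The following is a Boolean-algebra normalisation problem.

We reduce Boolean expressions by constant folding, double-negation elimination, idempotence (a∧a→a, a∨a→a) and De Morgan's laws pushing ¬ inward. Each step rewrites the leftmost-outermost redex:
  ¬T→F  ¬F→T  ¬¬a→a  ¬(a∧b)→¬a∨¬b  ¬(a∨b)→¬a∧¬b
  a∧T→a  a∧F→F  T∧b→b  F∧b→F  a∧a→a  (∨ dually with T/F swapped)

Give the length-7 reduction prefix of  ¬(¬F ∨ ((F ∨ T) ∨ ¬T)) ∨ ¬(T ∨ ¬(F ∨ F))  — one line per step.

  start: ¬(¬F ∨ ((F ∨ T) ∨ ¬T)) ∨ ¬(T ∨ ¬(F ∨ F))
  [1] (¬¬F ∧ ¬((F ∨ T) ∨ ¬T)) ∨ ¬(T ∨ ¬(F ∨ F))
  [2] (F ∧ ¬((F ∨ T) ∨ ¬T)) ∨ ¬(T ∨ ¬(F ∨ F))
  [3] F ∨ ¬(T ∨ ¬(F ∨ F))
  [4] ¬(T ∨ ¬(F ∨ F))
  [5] ¬T ∧ ¬¬(F ∨ F)
  [6] F ∧ ¬¬(F ∨ F)
  [7] F

Answer: after 7 steps: F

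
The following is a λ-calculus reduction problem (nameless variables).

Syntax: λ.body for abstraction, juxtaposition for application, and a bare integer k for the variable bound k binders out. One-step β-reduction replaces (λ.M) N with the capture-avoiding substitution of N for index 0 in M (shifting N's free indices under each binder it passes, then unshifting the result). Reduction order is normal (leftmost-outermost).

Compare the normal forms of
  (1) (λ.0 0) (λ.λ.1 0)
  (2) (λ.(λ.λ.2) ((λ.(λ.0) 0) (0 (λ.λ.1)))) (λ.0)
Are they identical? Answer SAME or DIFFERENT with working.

Term A:
  start: (λ.0 0) (λ.λ.1 0)
  →1  (λ.λ.1 0) (λ.λ.1 0)
  →2  λ.(λ.λ.1 0) 0
  →3  λ.λ.1 0

Term B:
  start: (λ.(λ.λ.2) ((λ.(λ.0) 0) (0 (λ.λ.1)))) (λ.0)
  →1  (λ.λ.λ.0) ((λ.(λ.0) 0) ((λ.0) (λ.λ.1)))
  →2  λ.λ.0

Answer: DIFFERENT — A ⇓ λ.λ.1 0, B ⇓ λ.λ.0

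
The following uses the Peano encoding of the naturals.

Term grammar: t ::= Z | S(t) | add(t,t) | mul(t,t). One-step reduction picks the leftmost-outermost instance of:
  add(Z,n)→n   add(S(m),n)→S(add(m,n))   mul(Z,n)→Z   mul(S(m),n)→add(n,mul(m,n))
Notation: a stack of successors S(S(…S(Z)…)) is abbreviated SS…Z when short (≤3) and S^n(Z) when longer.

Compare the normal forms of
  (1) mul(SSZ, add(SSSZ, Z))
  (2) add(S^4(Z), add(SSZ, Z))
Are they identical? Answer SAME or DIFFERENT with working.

Answer: SAME — A ⇓ S^6(Z), B ⇓ S^6(Z)

Working:
Term A:
  start: mul(SSZ, add(SSSZ, Z))
  [1] add(add(SSSZ, Z), mul(SZ, add(SSSZ, Z)))
  [2] add(S(add(SSZ, Z)), mul(SZ, add(SSSZ, Z)))
  [3] S(add(add(SSZ, Z), mul(SZ, add(SSSZ, Z))))
  [4] S(add(S(add(SZ, Z)), mul(SZ, add(SSSZ, Z))))
  [5] S(S(add(add(SZ, Z), mul(SZ, add(SSSZ, Z)))))
  [6] S(S(add(S(add(Z, Z)), mul(SZ, add(SSSZ, Z)))))
  [7] S(S(S(add(add(Z, Z), mul(SZ, add(SSSZ, Z))))))
  [8] S(S(S(add(Z, mul(SZ, add(SSSZ, Z))))))
  [9] S(S(S(mul(SZ, add(SSSZ, Z)))))
  [10] S(S(S(add(add(SSSZ, Z), mul(Z, add(SSSZ, Z))))))
  [11] S(S(S(add(S(add(SSZ, Z)), mul(Z, add(SSSZ, Z))))))
  [12] S(S(S(S(add(add(SSZ, Z), mul(Z, add(SSSZ, Z)))))))
  [13] S(S(S(S(add(S(add(SZ, Z)), mul(Z, add(SSSZ, Z)))))))
  [14] S(S(S(S(S(add(add(SZ, Z), mul(Z, add(SSSZ, Z))))))))
  [15] S(S(S(S(S(add(S(add(Z, Z)), mul(Z, add(SSSZ, Z))))))))
  [16] S(S(S(S(S(S(add(add(Z, Z), mul(Z, add(SSSZ, Z)))))))))
  [17] S(S(S(S(S(S(add(Z, mul(Z, add(SSSZ, Z)))))))))
  [18] S(S(S(S(S(S(mul(Z, add(SSSZ, Z))))))))
  [19] S^6(Z)

Term B:
  start: add(S^4(Z), add(SSZ, Z))
  [1] S(add(SSSZ, add(SSZ, Z)))
  [2] S(S(add(SSZ, add(SSZ, Z))))
  [3] S(S(S(add(SZ, add(SSZ, Z)))))
  [4] S(S(S(S(add(Z, add(SSZ, Z))))))
  [5] S(S(S(S(add(SSZ, Z)))))
  [6] S(S(S(S(S(add(SZ, Z))))))
  [7] S(S(S(S(S(S(add(Z, Z)))))))
  [8] S^6(Z)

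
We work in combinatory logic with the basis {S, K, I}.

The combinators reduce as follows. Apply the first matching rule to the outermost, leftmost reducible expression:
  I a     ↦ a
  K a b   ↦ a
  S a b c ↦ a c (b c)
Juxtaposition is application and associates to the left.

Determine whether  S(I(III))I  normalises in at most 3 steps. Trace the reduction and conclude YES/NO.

  start: S(I(III))I
  →1  S(III)I
  →2  S(II)I
  →3  SII

Answer: YES — reaches normal form SII in 3 ≤ 3 steps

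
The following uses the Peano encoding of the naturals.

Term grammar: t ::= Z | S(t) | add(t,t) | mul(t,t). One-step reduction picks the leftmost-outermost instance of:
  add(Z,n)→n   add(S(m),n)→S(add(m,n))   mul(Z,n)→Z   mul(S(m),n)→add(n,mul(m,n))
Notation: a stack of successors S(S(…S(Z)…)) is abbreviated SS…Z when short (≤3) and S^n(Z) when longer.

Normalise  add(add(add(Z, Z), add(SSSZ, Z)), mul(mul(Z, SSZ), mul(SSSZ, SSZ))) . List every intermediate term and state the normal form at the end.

  start: add(add(add(Z, Z), add(SSSZ, Z)), mul(mul(Z, SSZ), mul(SSSZ, SSZ)))
  step 1: add(add(Z, add(SSSZ, Z)), mul(mul(Z, SSZ), mul(SSSZ, SSZ)))
  step 2: add(add(SSSZ, Z), mul(mul(Z, SSZ), mul(SSSZ, SSZ)))
  step 3: add(S(add(SSZ, Z)), mul(mul(Z, SSZ), mul(SSSZ, SSZ)))
  step 4: S(add(add(SSZ, Z), mul(mul(Z, SSZ), mul(SSSZ, SSZ))))
  step 5: S(add(S(add(SZ, Z)), mul(mul(Z, SSZ), mul(SSSZ, SSZ))))
  step 6: S(S(add(add(SZ, Z), mul(mul(Z, SSZ), mul(SSSZ, SSZ)))))
  step 7: S(S(add(S(add(Z, Z)), mul(mul(Z, SSZ), mul(SSSZ, SSZ)))))
  step 8: S(S(S(add(add(Z, Z), mul(mul(Z, SSZ), mul(SSSZ, SSZ))))))
  step 9: S(S(S(add(Z, mul(mul(Z, SSZ), mul(SSSZ, SSZ))))))
  step 10: S(S(S(mul(mul(Z, SSZ), mul(SSSZ, SSZ)))))
  step 11: S(S(S(mul(Z, mul(SSSZ, SSZ)))))
  step 12: SSSZ

Answer: normal form = SSSZ  (in 12 steps)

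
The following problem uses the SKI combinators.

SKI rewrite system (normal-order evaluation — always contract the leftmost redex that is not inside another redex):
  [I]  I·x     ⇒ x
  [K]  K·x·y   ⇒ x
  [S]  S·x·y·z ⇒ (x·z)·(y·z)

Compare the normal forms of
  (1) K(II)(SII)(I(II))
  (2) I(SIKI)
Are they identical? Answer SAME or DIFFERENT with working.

Term A:
  start: K(II)(SII)(I(II))
  [1] II(I(II))
  [2] I(I(II))
  [3] I(II)
  [4] II
  [5] I

Term B:
  start: I(SIKI)
  [1] SIKI
  [2] II(KI)
  [3] I(KI)
  [4] KI

Answer: DIFFERENT — A ⇓ I, B ⇓ KI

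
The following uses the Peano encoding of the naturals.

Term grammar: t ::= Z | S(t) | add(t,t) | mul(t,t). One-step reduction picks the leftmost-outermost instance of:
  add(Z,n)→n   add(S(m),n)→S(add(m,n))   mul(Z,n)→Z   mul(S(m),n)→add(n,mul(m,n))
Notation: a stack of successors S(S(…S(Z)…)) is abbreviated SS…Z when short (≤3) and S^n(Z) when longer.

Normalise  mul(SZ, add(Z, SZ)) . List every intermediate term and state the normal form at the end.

  start: mul(SZ, add(Z, SZ))
  step 1: add(add(Z, SZ), mul(Z, add(Z, SZ)))
  step 2: add(SZ, mul(Z, add(Z, SZ)))
  step 3: S(add(Z, mul(Z, add(Z, SZ))))
  step 4: S(mul(Z, add(Z, SZ)))
  step 5: SZ

Answer: normal form = SZ  (in 5 steps)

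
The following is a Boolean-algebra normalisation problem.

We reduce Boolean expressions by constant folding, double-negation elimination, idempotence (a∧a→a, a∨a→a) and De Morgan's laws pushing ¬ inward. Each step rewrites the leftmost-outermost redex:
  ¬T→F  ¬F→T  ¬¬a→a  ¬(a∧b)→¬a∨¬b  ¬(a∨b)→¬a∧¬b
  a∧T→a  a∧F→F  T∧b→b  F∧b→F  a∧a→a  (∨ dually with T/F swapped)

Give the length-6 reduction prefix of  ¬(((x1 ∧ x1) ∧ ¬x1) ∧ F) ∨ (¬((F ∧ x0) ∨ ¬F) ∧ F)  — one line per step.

Answer: after 6 steps: ((¬x1 ∨ x1) ∨ T) ∨ (¬((F ∧ x0) ∨ ¬F) ∧ F)

Derivation:
  start: ¬(((x1 ∧ x1) ∧ ¬x1) ∧ F) ∨ (¬((F ∧ x0) ∨ ¬F) ∧ F)
  [1] (¬((x1 ∧ x1) ∧ ¬x1) ∨ ¬F) ∨ (¬((F ∧ x0) ∨ ¬F) ∧ F)
  [2] ((¬(x1 ∧ x1) ∨ ¬¬x1) ∨ ¬F) ∨ (¬((F ∧ x0) ∨ ¬F) ∧ F)
  [3] (((¬x1 ∨ ¬x1) ∨ ¬¬x1) ∨ ¬F) ∨ (¬((F ∧ x0) ∨ ¬F) ∧ F)
  [4] ((¬x1 ∨ ¬¬x1) ∨ ¬F) ∨ (¬((F ∧ x0) ∨ ¬F) ∧ F)
  [5] ((¬x1 ∨ x1) ∨ ¬F) ∨ (¬((F ∧ x0) ∨ ¬F) ∧ F)
  [6] ((¬x1 ∨ x1) ∨ T) ∨ (¬((F ∧ x0) ∨ ¬F) ∧ F)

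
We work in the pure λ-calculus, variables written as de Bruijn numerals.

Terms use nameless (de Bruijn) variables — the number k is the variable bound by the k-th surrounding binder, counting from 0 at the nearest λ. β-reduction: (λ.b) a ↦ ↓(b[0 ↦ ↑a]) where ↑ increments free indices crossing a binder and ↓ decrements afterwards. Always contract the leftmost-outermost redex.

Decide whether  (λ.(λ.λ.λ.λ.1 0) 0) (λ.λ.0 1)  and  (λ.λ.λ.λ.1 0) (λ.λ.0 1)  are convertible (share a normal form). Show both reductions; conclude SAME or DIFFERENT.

Answer: SAME — A ⇓ λ.λ.λ.1 0, B ⇓ λ.λ.λ.1 0

Working:
Term A:
  start: (λ.(λ.λ.λ.λ.1 0) 0) (λ.λ.0 1)
  [1] (λ.λ.λ.λ.1 0) (λ.λ.0 1)
  [2] λ.λ.λ.1 0

Term B:
  start: (λ.λ.λ.λ.1 0) (λ.λ.0 1)
  [1] λ.λ.λ.1 0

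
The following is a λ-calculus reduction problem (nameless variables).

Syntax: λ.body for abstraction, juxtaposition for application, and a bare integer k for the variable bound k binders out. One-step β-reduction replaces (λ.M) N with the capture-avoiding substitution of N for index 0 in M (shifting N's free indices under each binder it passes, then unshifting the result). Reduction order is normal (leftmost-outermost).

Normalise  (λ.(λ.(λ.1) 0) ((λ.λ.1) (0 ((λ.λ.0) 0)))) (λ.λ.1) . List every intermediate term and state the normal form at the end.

  start: (λ.(λ.(λ.1) 0) ((λ.λ.1) (0 ((λ.λ.0) 0)))) (λ.λ.1)
  step 1: (λ.(λ.1) 0) ((λ.λ.1) ((λ.λ.1) ((λ.λ.0) (λ.λ.1))))
  step 2: (λ.(λ.λ.1) ((λ.λ.1) ((λ.λ.0) (λ.λ.1)))) ((λ.λ.1) ((λ.λ.1) ((λ.λ.0) (λ.λ.1))))
  step 3: (λ.λ.1) ((λ.λ.1) ((λ.λ.0) (λ.λ.1)))
  step 4: λ.(λ.λ.1) ((λ.λ.0) (λ.λ.1))
  step 5: λ.λ.(λ.λ.0) (λ.λ.1)
  step 6: λ.λ.λ.0

Answer: normal form = λ.λ.λ.0  (in 6 steps)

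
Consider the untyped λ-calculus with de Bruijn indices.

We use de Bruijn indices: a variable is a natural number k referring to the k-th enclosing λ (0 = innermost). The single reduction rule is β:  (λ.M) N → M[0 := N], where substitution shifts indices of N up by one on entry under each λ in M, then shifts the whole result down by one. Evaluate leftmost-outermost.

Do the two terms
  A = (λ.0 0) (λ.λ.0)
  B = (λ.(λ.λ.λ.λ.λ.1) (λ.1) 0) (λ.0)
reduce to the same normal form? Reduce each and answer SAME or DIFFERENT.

Term A:
  start: (λ.0 0) (λ.λ.0)
  →1  (λ.λ.0) (λ.λ.0)
  →2  λ.0

Term B:
  start: (λ.(λ.λ.λ.λ.λ.1) (λ.1) 0) (λ.0)
  →1  (λ.λ.λ.λ.λ.1) (λ.λ.0) (λ.0)
  →2  (λ.λ.λ.λ.1) (λ.0)
  →3  λ.λ.λ.1

Answer: DIFFERENT — A ⇓ λ.0, B ⇓ λ.λ.λ.1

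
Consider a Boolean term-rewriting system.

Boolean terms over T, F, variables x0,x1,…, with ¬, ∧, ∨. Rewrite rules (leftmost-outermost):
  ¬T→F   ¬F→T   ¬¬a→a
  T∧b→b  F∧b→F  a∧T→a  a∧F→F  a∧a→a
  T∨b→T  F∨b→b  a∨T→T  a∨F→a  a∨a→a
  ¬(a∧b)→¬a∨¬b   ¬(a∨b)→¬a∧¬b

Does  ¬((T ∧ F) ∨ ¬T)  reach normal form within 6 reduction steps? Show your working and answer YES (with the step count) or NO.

  start: ¬((T ∧ F) ∨ ¬T)
  [1] ¬(T ∧ F) ∧ ¬¬T
  [2] (¬T ∨ ¬F) ∧ ¬¬T
  [3] (F ∨ ¬F) ∧ ¬¬T
  [4] ¬F ∧ ¬¬T
  [5] T ∧ ¬¬T
  [6] ¬¬T

Answer: NO — after 6 steps the term is ¬¬T, not yet normal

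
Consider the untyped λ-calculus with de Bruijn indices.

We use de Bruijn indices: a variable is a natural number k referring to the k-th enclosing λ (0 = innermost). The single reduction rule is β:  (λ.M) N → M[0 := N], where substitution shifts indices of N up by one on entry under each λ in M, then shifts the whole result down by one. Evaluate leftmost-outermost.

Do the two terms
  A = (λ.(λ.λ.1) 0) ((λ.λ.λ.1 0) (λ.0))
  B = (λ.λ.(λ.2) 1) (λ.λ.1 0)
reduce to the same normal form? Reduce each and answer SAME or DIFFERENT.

Term A:
  start: (λ.(λ.λ.1) 0) ((λ.λ.λ.1 0) (λ.0))
  step 1: (λ.λ.1) ((λ.λ.λ.1 0) (λ.0))
  step 2: λ.(λ.λ.λ.1 0) (λ.0)
  step 3: λ.λ.λ.1 0

Term B:
  start: (λ.λ.(λ.2) 1) (λ.λ.1 0)
  step 1: λ.(λ.λ.λ.1 0) (λ.λ.1 0)
  step 2: λ.λ.λ.1 0

Answer: SAME — A ⇓ λ.λ.λ.1 0, B ⇓ λ.λ.λ.1 0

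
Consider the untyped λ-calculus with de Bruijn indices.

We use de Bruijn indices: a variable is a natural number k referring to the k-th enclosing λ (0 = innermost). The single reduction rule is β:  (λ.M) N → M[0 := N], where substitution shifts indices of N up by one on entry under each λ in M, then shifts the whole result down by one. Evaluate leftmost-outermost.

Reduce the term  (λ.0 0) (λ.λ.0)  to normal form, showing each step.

Answer: normal form = λ.0  (in 2 steps)

Reduction:
  start: (λ.0 0) (λ.λ.0)
  [1] (λ.λ.0) (λ.λ.0)
  [2] λ.0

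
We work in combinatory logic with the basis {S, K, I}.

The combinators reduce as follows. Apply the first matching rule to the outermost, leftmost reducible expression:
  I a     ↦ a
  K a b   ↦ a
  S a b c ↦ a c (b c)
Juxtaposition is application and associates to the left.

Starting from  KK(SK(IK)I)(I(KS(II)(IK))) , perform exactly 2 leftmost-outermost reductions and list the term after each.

Answer: after 2 steps: K(KS(II)(IK))

Derivation:
  start: KK(SK(IK)I)(I(KS(II)(IK)))
  [1] K(I(KS(II)(IK)))
  [2] K(KS(II)(IK))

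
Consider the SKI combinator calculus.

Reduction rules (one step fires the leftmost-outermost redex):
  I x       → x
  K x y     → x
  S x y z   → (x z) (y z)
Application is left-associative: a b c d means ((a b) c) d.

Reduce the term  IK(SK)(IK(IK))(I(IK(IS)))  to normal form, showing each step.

Answer: normal form = SK(KS)  (in 5 steps)

Derivation:
  start: IK(SK)(IK(IK))(I(IK(IS)))
  step 1: K(SK)(IK(IK))(I(IK(IS)))
  step 2: SK(I(IK(IS)))
  step 3: SK(IK(IS))
  step 4: SK(K(IS))
  step 5: SK(KS)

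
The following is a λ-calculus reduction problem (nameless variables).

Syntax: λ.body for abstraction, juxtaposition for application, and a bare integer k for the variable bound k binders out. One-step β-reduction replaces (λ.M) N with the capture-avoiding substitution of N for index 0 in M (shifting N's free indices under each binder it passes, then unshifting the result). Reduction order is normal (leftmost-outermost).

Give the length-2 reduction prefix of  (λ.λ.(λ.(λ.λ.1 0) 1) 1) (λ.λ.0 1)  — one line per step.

Answer: after 2 steps: λ.(λ.λ.1 0) 0

Derivation:
  start: (λ.λ.(λ.(λ.λ.1 0) 1) 1) (λ.λ.0 1)
  →1  λ.(λ.(λ.λ.1 0) 1) (λ.λ.0 1)
  →2  λ.(λ.λ.1 0) 0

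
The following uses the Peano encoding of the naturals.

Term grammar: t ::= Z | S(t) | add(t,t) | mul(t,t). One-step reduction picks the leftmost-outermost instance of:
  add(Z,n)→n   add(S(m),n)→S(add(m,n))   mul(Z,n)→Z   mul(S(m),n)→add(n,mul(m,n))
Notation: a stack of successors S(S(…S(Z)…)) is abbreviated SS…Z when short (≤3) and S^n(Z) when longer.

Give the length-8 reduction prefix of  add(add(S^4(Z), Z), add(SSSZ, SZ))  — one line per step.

Answer: after 8 steps: S(S(S(S(add(add(Z, Z), add(SSSZ, SZ))))))

Working:
  start: add(add(S^4(Z), Z), add(SSSZ, SZ))
  [1] add(S(add(SSSZ, Z)), add(SSSZ, SZ))
  [2] S(add(add(SSSZ, Z), add(SSSZ, SZ)))
  [3] S(add(S(add(SSZ, Z)), add(SSSZ, SZ)))
  [4] S(S(add(add(SSZ, Z), add(SSSZ, SZ))))
  [5] S(S(add(S(add(SZ, Z)), add(SSSZ, SZ))))
  [6] S(S(S(add(add(SZ, Z), add(SSSZ, SZ)))))
  [7] S(S(S(add(S(add(Z, Z)), add(SSSZ, SZ)))))
  [8] S(S(S(S(add(add(Z, Z), add(SSSZ, SZ))))))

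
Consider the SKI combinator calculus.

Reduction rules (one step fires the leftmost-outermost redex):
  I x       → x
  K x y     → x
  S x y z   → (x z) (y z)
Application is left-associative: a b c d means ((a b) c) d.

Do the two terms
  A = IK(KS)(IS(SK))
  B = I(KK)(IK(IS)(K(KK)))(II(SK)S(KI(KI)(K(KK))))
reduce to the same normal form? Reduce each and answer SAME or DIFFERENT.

Term A:
  start: IK(KS)(IS(SK))
  step 1: K(KS)(IS(SK))
  step 2: KS

Term B:
  start: I(KK)(IK(IS)(K(KK)))(II(SK)S(KI(KI)(K(KK))))
  step 1: KK(IK(IS)(K(KK)))(II(SK)S(KI(KI)(K(KK))))
  step 2: K(II(SK)S(KI(KI)(K(KK))))
  step 3: K(I(SK)S(KI(KI)(K(KK))))
  step 4: K(SKS(KI(KI)(K(KK))))
  step 5: K(K(KI(KI)(K(KK)))(S(KI(KI)(K(KK)))))
  step 6: K(KI(KI)(K(KK)))
  step 7: K(I(K(KK)))
  step 8: K(K(KK))

Answer: DIFFERENT — A ⇓ KS, B ⇓ K(K(KK))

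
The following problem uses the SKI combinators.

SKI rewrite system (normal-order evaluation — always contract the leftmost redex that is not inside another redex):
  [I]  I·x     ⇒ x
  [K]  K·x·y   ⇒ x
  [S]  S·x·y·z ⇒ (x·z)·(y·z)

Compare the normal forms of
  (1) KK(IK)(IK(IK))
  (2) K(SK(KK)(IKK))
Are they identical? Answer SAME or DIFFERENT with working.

Term A:
  start: KK(IK)(IK(IK))
  →1  K(IK(IK))
  →2  K(K(IK))
  →3  K(KK)

Term B:
  start: K(SK(KK)(IKK))
  →1  K(K(IKK)(KK(IKK)))
  →2  K(IKK)
  →3  K(KK)

Answer: SAME — A ⇓ K(KK), B ⇓ K(KK)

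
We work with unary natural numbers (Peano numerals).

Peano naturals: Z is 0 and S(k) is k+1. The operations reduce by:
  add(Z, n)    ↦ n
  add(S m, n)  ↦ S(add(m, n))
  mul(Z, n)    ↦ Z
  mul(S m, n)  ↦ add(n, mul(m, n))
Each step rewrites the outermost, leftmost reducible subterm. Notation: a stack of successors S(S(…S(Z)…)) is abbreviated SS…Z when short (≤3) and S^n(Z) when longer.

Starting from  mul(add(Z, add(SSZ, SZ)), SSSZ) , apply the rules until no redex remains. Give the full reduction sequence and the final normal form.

  start: mul(add(Z, add(SSZ, SZ)), SSSZ)
  [1] mul(add(SSZ, SZ), SSSZ)
  [2] mul(S(add(SZ, SZ)), SSSZ)
  [3] add(SSSZ, mul(add(SZ, SZ), SSSZ))
  [4] S(add(SSZ, mul(add(SZ, SZ), SSSZ)))
  [5] S(S(add(SZ, mul(add(SZ, SZ), SSSZ))))
  [6] S(S(S(add(Z, mul(add(SZ, SZ), SSSZ)))))
  [7] S(S(S(mul(add(SZ, SZ), SSSZ))))
  [8] S(S(S(mul(S(add(Z, SZ)), SSSZ))))
  [9] S(S(S(add(SSSZ, mul(add(Z, SZ), SSSZ)))))
  [10] S(S(S(S(add(SSZ, mul(add(Z, SZ), SSSZ))))))
  [11] S(S(S(S(S(add(SZ, mul(add(Z, SZ), SSSZ)))))))
  [12] S(S(S(S(S(S(add(Z, mul(add(Z, SZ), SSSZ))))))))
  [13] S(S(S(S(S(S(mul(add(Z, SZ), SSSZ)))))))
  [14] S(S(S(S(S(S(mul(SZ, SSSZ)))))))
  [15] S(S(S(S(S(S(add(SSSZ, mul(Z, SSSZ))))))))
  [16] S(S(S(S(S(S(S(add(SSZ, mul(Z, SSSZ)))))))))
  [17] S(S(S(S(S(S(S(S(add(SZ, mul(Z, SSSZ))))))))))
  [18] S(S(S(S(S(S(S(S(S(add(Z, mul(Z, SSSZ)))))))))))
  [19] S(S(S(S(S(S(S(S(S(mul(Z, SSSZ))))))))))
  [20] S^9(Z)

Answer: normal form = S^9(Z)  (in 20 steps)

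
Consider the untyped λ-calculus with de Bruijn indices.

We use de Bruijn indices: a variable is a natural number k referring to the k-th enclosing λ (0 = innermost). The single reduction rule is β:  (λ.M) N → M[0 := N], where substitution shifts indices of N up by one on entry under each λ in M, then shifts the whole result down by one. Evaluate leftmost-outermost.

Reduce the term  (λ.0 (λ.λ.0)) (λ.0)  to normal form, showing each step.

Answer: normal form = λ.λ.0  (in 2 steps)

Working:
  start: (λ.0 (λ.λ.0)) (λ.0)
  →1  (λ.0) (λ.λ.0)
  →2  λ.λ.0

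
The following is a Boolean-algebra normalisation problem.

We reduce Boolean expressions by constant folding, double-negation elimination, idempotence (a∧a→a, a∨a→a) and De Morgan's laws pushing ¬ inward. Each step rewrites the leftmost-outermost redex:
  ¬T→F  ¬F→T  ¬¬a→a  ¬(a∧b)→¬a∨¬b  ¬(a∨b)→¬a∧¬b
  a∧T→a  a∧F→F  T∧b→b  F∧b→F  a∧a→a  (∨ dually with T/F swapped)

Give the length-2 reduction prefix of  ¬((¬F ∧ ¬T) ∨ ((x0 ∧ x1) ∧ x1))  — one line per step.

Answer: after 2 steps: (¬¬F ∨ ¬¬T) ∧ ¬((x0 ∧ x1) ∧ x1)

Working:
  start: ¬((¬F ∧ ¬T) ∨ ((x0 ∧ x1) ∧ x1))
  [1] ¬(¬F ∧ ¬T) ∧ ¬((x0 ∧ x1) ∧ x1)
  [2] (¬¬F ∨ ¬¬T) ∧ ¬((x0 ∧ x1) ∧ x1)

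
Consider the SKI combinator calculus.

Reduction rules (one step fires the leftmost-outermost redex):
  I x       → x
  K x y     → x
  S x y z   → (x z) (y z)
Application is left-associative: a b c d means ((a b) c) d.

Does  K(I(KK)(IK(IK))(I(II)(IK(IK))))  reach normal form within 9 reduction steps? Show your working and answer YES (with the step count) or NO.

Answer: YES — reaches normal form K(K(KK)) in 7 ≤ 9 steps

Reduction:
  start: K(I(KK)(IK(IK))(I(II)(IK(IK))))
  →1  K(KK(IK(IK))(I(II)(IK(IK))))
  →2  K(K(I(II)(IK(IK))))
  →3  K(K(II(IK(IK))))
  →4  K(K(I(IK(IK))))
  →5  K(K(IK(IK)))
  →6  K(K(K(IK)))
  →7  K(K(KK))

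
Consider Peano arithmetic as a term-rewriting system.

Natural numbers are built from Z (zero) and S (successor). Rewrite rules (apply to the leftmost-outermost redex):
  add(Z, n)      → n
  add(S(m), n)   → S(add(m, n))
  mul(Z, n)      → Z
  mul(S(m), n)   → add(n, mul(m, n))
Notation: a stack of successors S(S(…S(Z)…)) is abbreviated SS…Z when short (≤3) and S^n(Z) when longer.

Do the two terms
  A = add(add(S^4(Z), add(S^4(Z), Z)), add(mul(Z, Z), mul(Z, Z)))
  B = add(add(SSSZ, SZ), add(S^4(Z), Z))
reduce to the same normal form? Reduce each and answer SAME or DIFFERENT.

Answer: SAME — A ⇓ S^8(Z), B ⇓ S^8(Z)

Reduction:
Term A:
  start: add(add(S^4(Z), add(S^4(Z), Z)), add(mul(Z, Z), mul(Z, Z)))
  step 1: add(S(add(SSSZ, add(S^4(Z), Z))), add(mul(Z, Z), mul(Z, Z)))
  step 2: S(add(add(SSSZ, add(S^4(Z), Z)), add(mul(Z, Z), mul(Z, Z))))
  step 3: S(add(S(add(SSZ, add(S^4(Z), Z))), add(mul(Z, Z), mul(Z, Z))))
  step 4: S(S(add(add(SSZ, add(S^4(Z), Z)), add(mul(Z, Z), mul(Z, Z)))))
  step 5: S(S(add(S(add(SZ, add(S^4(Z), Z))), add(mul(Z, Z), mul(Z, Z)))))
  step 6: S(S(S(add(add(SZ, add(S^4(Z), Z)), add(mul(Z, Z), mul(Z, Z))))))
  step 7: S(S(S(add(S(add(Z, add(S^4(Z), Z))), add(mul(Z, Z), mul(Z, Z))))))
  step 8: S(S(S(S(add(add(Z, add(S^4(Z), Z)), add(mul(Z, Z), mul(Z, Z)))))))
  step 9: S(S(S(S(add(add(S^4(Z), Z), add(mul(Z, Z), mul(Z, Z)))))))
  step 10: S(S(S(S(add(S(add(SSSZ, Z)), add(mul(Z, Z), mul(Z, Z)))))))
  step 11: S(S(S(S(S(add(add(SSSZ, Z), add(mul(Z, Z), mul(Z, Z))))))))
  step 12: S(S(S(S(S(add(S(add(SSZ, Z)), add(mul(Z, Z), mul(Z, Z))))))))
  step 13: S(S(S(S(S(S(add(add(SSZ, Z), add(mul(Z, Z), mul(Z, Z)))))))))
  step 14: S(S(S(S(S(S(add(S(add(SZ, Z)), add(mul(Z, Z), mul(Z, Z)))))))))
  step 15: S(S(S(S(S(S(S(add(add(SZ, Z), add(mul(Z, Z), mul(Z, Z))))))))))
  step 16: S(S(S(S(S(S(S(add(S(add(Z, Z)), add(mul(Z, Z), mul(Z, Z))))))))))
  step 17: S(S(S(S(S(S(S(S(add(add(Z, Z), add(mul(Z, Z), mul(Z, Z)))))))))))
  step 18: S(S(S(S(S(S(S(S(add(Z, add(mul(Z, Z), mul(Z, Z)))))))))))
  step 19: S(S(S(S(S(S(S(S(add(mul(Z, Z), mul(Z, Z))))))))))
  step 20: S(S(S(S(S(S(S(S(add(Z, mul(Z, Z))))))))))
  step 21: S(S(S(S(S(S(S(S(mul(Z, Z)))))))))
  step 22: S^8(Z)

Term B:
  start: add(add(SSSZ, SZ), add(S^4(Z), Z))
  step 1: add(S(add(SSZ, SZ)), add(S^4(Z), Z))
  step 2: S(add(add(SSZ, SZ), add(S^4(Z), Z)))
  step 3: S(add(S(add(SZ, SZ)), add(S^4(Z), Z)))
  step 4: S(S(add(add(SZ, SZ), add(S^4(Z), Z))))
  step 5: S(S(add(S(add(Z, SZ)), add(S^4(Z), Z))))
  step 6: S(S(S(add(add(Z, SZ), add(S^4(Z), Z)))))
  step 7: S(S(S(add(SZ, add(S^4(Z), Z)))))
  step 8: S(S(S(S(add(Z, add(S^4(Z), Z))))))
  step 9: S(S(S(S(add(S^4(Z), Z)))))
  step 10: S(S(S(S(S(add(SSSZ, Z))))))
  step 11: S(S(S(S(S(S(add(SSZ, Z)))))))
  step 12: S(S(S(S(S(S(S(add(SZ, Z))))))))
  step 13: S(S(S(S(S(S(S(S(add(Z, Z)))))))))
  step 14: S^8(Z)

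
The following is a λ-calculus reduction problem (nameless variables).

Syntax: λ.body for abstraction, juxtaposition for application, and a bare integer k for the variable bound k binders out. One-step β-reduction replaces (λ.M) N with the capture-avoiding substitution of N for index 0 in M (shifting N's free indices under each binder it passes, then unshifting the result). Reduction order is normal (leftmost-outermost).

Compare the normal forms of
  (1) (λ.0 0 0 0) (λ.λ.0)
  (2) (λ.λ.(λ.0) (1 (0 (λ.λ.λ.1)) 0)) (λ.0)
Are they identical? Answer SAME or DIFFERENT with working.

Term A:
  start: (λ.0 0 0 0) (λ.λ.0)
  [1] (λ.λ.0) (λ.λ.0) (λ.λ.0) (λ.λ.0)
  [2] (λ.0) (λ.λ.0) (λ.λ.0)
  [3] (λ.λ.0) (λ.λ.0)
  [4] λ.0

Term B:
  start: (λ.λ.(λ.0) (1 (0 (λ.λ.λ.1)) 0)) (λ.0)
  [1] λ.(λ.0) ((λ.0) (0 (λ.λ.λ.1)) 0)
  [2] λ.(λ.0) (0 (λ.λ.λ.1)) 0
  [3] λ.0 (λ.λ.λ.1) 0

Answer: DIFFERENT — A ⇓ λ.0, B ⇓ λ.0 (λ.λ.λ.1) 0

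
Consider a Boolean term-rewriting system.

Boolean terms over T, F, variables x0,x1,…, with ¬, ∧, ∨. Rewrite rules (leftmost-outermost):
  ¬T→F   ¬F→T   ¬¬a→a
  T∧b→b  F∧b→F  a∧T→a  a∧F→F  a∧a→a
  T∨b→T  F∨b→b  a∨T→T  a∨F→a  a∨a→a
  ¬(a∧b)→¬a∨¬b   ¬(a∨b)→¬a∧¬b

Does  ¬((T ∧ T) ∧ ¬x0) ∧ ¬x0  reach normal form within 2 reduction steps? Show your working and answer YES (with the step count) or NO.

Answer: NO — after 2 steps the term is ((¬T ∨ ¬T) ∨ ¬¬x0) ∧ ¬x0, not yet normal

Derivation:
  start: ¬((T ∧ T) ∧ ¬x0) ∧ ¬x0
  step 1: (¬(T ∧ T) ∨ ¬¬x0) ∧ ¬x0
  step 2: ((¬T ∨ ¬T) ∨ ¬¬x0) ∧ ¬x0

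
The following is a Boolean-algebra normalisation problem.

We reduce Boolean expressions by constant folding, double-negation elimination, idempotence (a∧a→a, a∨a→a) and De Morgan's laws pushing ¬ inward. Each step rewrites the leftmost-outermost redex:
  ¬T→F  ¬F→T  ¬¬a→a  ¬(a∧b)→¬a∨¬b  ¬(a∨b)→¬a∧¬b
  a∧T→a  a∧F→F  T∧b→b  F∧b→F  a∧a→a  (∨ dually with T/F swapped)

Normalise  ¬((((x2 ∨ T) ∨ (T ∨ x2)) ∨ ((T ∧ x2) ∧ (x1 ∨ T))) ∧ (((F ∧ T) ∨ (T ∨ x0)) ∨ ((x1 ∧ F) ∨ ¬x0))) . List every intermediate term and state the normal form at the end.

  start: ¬((((x2 ∨ T) ∨ (T ∨ x2)) ∨ ((T ∧ x2) ∧ (x1 ∨ T))) ∧ (((F ∧ T) ∨ (T ∨ x0)) ∨ ((x1 ∧ F) ∨ ¬x0)))
  →1  ¬(((x2 ∨ T) ∨ (T ∨ x2)) ∨ ((T ∧ x2) ∧ (x1 ∨ T))) ∨ ¬(((F ∧ T) ∨ (T ∨ x0)) ∨ ((x1 ∧ F) ∨ ¬x0))
  →2  (¬((x2 ∨ T) ∨ (T ∨ x2)) ∧ ¬((T ∧ x2) ∧ (x1 ∨ T))) ∨ ¬(((F ∧ T) ∨ (T ∨ x0)) ∨ ((x1 ∧ F) ∨ ¬x0))
  →3  ((¬(x2 ∨ T) ∧ ¬(T ∨ x2)) ∧ ¬((T ∧ x2) ∧ (x1 ∨ T))) ∨ ¬(((F ∧ T) ∨ (T ∨ x0)) ∨ ((x1 ∧ F) ∨ ¬x0))
  →4  (((¬x2 ∧ ¬T) ∧ ¬(T ∨ x2)) ∧ ¬((T ∧ x2) ∧ (x1 ∨ T))) ∨ ¬(((F ∧ T) ∨ (T ∨ x0)) ∨ ((x1 ∧ F) ∨ ¬x0))
  →5  (((¬x2 ∧ F) ∧ ¬(T ∨ x2)) ∧ ¬((T ∧ x2) ∧ (x1 ∨ T))) ∨ ¬(((F ∧ T) ∨ (T ∨ x0)) ∨ ((x1 ∧ F) ∨ ¬x0))
  →6  ((F ∧ ¬(T ∨ x2)) ∧ ¬((T ∧ x2) ∧ (x1 ∨ T))) ∨ ¬(((F ∧ T) ∨ (T ∨ x0)) ∨ ((x1 ∧ F) ∨ ¬x0))
  →7  (F ∧ ¬((T ∧ x2) ∧ (x1 ∨ T))) ∨ ¬(((F ∧ T) ∨ (T ∨ x0)) ∨ ((x1 ∧ F) ∨ ¬x0))
  →8  F ∨ ¬(((F ∧ T) ∨ (T ∨ x0)) ∨ ((x1 ∧ F) ∨ ¬x0))
  →9  ¬(((F ∧ T) ∨ (T ∨ x0)) ∨ ((x1 ∧ F) ∨ ¬x0))
  →10  ¬((F ∧ T) ∨ (T ∨ x0)) ∧ ¬((x1 ∧ F) ∨ ¬x0)
  →11  (¬(F ∧ T) ∧ ¬(T ∨ x0)) ∧ ¬((x1 ∧ F) ∨ ¬x0)
  →12  ((¬F ∨ ¬T) ∧ ¬(T ∨ x0)) ∧ ¬((x1 ∧ F) ∨ ¬x0)
  →13  ((T ∨ ¬T) ∧ ¬(T ∨ x0)) ∧ ¬((x1 ∧ F) ∨ ¬x0)
  →14  (T ∧ ¬(T ∨ x0)) ∧ ¬((x1 ∧ F) ∨ ¬x0)
  →15  ¬(T ∨ x0) ∧ ¬((x1 ∧ F) ∨ ¬x0)
  →16  (¬T ∧ ¬x0) ∧ ¬((x1 ∧ F) ∨ ¬x0)
  →17  (F ∧ ¬x0) ∧ ¬((x1 ∧ F) ∨ ¬x0)
  →18  F ∧ ¬((x1 ∧ F) ∨ ¬x0)
  →19  F

Answer: normal form = F  (in 19 steps)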